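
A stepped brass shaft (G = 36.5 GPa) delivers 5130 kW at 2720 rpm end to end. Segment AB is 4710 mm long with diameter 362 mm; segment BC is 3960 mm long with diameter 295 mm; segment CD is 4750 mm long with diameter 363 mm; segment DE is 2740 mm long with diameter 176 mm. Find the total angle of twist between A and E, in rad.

ω = 2π·2720/60 = 284.8 rad/s, so T = P/ω = 5130×10³ / 284.8 = 18010 N·m.
J_AB = π(0.362)⁴/32 = 1.69×10^-3 m⁴; J_BC = π(0.295)⁴/32 = 7.44×10^-4 m⁴; J_CD = π(0.363)⁴/32 = 1.70×10^-3 m⁴; J_DE = π(0.176)⁴/32 = 9.42×10^-5 m⁴.
θ = (T/G)·Σ L_i/J_i = (18010/36.5×10⁹)·(4.71/1.69×10^-3 + 3.96/7.44×10^-4 + 4.75/1.70×10^-3 + 2.74/9.42×10^-5) = 0.01973 rad.

0.0197 rad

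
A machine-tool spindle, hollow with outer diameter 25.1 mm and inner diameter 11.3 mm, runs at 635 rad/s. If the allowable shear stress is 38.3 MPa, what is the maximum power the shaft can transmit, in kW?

J = π(d_o⁴ − d_i⁴)/32 = π(0.0251⁴ − 0.0113⁴)/32 = 3.737×10^-8 m⁴.
T_max = τ_allow·J/r = 3.83×10^7 × 3.737×10^-8 / 0.0126 = 114.0 N·m.
ω = 635 rad/s, so P_max = T_max·ω = 7.241×10^4 W.

72.4 kW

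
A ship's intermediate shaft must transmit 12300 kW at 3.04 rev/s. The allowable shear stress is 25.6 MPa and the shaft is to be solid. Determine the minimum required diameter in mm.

504 mm

ω = 2π·3.04 = 19.10 rad/s, so T = P/ω = 12300×10³ / 19.10 = 643900 N·m.
For a solid shaft τ_max = 16T/(πd³), so d = (16T/(π τ_allow))^(1/3) = (16·643900/(π·2.56×10^7))^(1/3) = 0.5041 m.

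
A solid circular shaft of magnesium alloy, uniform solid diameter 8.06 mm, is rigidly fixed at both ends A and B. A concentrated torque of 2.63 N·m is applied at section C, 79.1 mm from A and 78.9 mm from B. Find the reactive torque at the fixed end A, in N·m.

1.31 N·m

With uniform GJ and both ends fixed, compatibility θ_AC = θ_CB gives T_A·a = T_B·b, together with T_A + T_B = T₀.
T_A = T₀·b/(a+b) = 2.630·78.9/158.0 = 1.313 N·m; T_B = 1.317 N·m.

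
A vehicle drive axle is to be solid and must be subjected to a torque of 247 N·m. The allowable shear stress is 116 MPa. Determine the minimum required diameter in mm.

For a solid shaft τ_max = 16T/(πd³), so d = (16T/(π τ_allow))^(1/3) = (16·247.0/(π·1.16×10^8))^(1/3) = 0.02213 m.

22.1 mm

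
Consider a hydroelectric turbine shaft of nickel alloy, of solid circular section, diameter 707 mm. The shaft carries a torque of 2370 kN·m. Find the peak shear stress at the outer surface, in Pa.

J = πd⁴/32 = π(0.707)⁴/32 = 0.02453 m⁴.
τ_max = T·r/J = 2.370e6 × 0.353 / 0.02453 = 3.416×10^7 Pa.

3.42e7 Pa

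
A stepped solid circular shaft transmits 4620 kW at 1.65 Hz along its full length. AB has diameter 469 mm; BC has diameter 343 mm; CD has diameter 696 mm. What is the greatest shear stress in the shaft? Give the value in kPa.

56200 kPa

ω = 2π·1.65 = 10.37 rad/s, so T = P/ω = 4620×10³ / 10.37 = 445600 N·m.
Under the same torque, τ_max = 16T/(πd³) is largest where d is smallest — segment BC (d = 343 mm).
τ_max = 16·445600/(π·(0.343)³) = 5.624×10^7 Pa.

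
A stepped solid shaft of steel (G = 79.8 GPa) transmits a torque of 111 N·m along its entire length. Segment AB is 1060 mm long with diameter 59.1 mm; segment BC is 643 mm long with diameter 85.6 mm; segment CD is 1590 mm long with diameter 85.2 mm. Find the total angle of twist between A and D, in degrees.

0.105°

J_AB = π(0.0591)⁴/32 = 1.20×10^-6 m⁴; J_BC = π(0.0856)⁴/32 = 5.27×10^-6 m⁴; J_CD = π(0.0852)⁴/32 = 5.17×10^-6 m⁴.
θ = (T/G)·Σ L_i/J_i = (111.0/79.8×10⁹)·(1.06/1.20×10^-6 + 0.643/5.27×10^-6 + 1.59/5.17×10^-6) = 1.828×10^-3 rad.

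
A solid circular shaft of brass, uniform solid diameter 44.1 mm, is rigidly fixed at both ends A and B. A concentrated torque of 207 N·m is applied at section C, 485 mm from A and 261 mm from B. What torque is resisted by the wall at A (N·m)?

72.4 N·m

With uniform GJ and both ends fixed, compatibility θ_AC = θ_CB gives T_A·a = T_B·b, together with T_A + T_B = T₀.
T_A = T₀·b/(a+b) = 207.0·261/746.0 = 72.42 N·m; T_B = 134.6 N·m.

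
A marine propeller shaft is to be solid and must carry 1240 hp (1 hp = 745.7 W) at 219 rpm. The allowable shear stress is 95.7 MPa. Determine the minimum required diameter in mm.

129 mm

ω = 2π·219/60 = 22.93 rad/s, so T = P/ω = 1240×745.7 / 22.93 = 40320 N·m.
For a solid shaft τ_max = 16T/(πd³), so d = (16T/(π τ_allow))^(1/3) = (16·40320/(π·9.57×10^7))^(1/3) = 0.1290 m.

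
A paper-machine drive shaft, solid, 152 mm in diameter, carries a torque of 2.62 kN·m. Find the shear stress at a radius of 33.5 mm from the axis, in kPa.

1670 kPa

J = πd⁴/32 = π(0.152)⁴/32 = 5.241×10^-5 m⁴.
Shear stress varies linearly with radius: τ = T·r/J = 2620 × 0.0335 / 5.241×10^-5 = 1.675×10^6 Pa.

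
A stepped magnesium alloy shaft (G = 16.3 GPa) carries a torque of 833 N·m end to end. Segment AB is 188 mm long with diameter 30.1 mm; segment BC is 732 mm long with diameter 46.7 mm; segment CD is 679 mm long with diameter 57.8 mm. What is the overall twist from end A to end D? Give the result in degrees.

J_AB = π(0.0301)⁴/32 = 8.06×10^-8 m⁴; J_BC = π(0.0467)⁴/32 = 4.67×10^-7 m⁴; J_CD = π(0.0578)⁴/32 = 1.10×10^-6 m⁴.
θ = (T/G)·Σ L_i/J_i = (833.0/16.3×10⁹)·(0.188/8.06×10^-8 + 0.732/4.67×10^-7 + 0.679/1.10×10^-6) = 0.2310 rad.

13.2°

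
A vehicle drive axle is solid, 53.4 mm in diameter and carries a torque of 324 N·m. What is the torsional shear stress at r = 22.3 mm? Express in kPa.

9050 kPa

J = πd⁴/32 = π(0.0534)⁴/32 = 7.983×10^-7 m⁴.
Shear stress varies linearly with radius: τ = T·r/J = 324.0 × 0.0223 / 7.983×10^-7 = 9.051×10^6 Pa.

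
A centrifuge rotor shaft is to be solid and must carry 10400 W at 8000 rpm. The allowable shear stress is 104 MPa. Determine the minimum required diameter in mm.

8.47 mm

ω = 2π·8000/60 = 837.8 rad/s, so T = P/ω = 10400 / 837.8 = 12.41 N·m.
For a solid shaft τ_max = 16T/(πd³), so d = (16T/(π τ_allow))^(1/3) = (16·12.41/(π·1.04×10^8))^(1/3) = 0.008471 m.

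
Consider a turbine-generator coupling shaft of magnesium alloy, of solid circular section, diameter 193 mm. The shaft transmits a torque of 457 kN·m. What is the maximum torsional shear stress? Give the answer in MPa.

324 MPa

J = πd⁴/32 = π(0.193)⁴/32 = 1.362×10^-4 m⁴.
τ_max = T·r/J = 457000 × 0.0965 / 1.362×10^-4 = 3.238×10^8 Pa.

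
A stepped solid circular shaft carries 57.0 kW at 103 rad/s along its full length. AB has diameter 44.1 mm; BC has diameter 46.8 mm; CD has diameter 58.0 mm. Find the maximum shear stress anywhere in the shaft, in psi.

4770 psi

ω = 103 rad/s, so T = P/ω = 57.0×10³ / 103.0 = 553.4 N·m.
Under the same torque, τ_max = 16T/(πd³) is largest where d is smallest — segment AB (d = 44.1 mm).
τ_max = 16·553.4/(π·(0.0441)³) = 3.286×10^7 Pa.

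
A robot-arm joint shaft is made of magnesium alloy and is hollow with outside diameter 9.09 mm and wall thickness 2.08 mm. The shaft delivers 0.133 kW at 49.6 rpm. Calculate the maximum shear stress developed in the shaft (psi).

ω = 2π·49.6/60 = 5.194 rad/s, so T = P/ω = 0.133×10³ / 5.194 = 25.61 N·m.
J = π(d_o⁴ − d_i⁴)/32 = π(0.00909⁴ − 0.00493⁴)/32 = 6.123×10^-10 m⁴.
τ_max = T·r/J = 25.61 × 0.00454 / 6.123×10^-10 = 1.901×10^8 Pa.

27600 psi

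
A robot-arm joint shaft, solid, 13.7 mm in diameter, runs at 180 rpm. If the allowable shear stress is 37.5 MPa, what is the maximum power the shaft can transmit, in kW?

0.357 kW

J = πd⁴/32 = π(0.0137)⁴/32 = 3.458×10^-9 m⁴.
T_max = τ_allow·J/r = 3.75×10^7 × 3.458×10^-9 / 0.00685 = 18.93 N·m.
ω = 2π·180/60 = 18.85 rad/s, so P_max = T_max·ω = 356.9 W.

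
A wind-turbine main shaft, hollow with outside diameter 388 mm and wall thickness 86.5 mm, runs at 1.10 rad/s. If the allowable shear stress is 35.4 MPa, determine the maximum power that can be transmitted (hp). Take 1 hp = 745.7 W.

J = π(d_o⁴ − d_i⁴)/32 = π(0.388⁴ − 0.215⁴)/32 = 2.015×10^-3 m⁴.
T_max = τ_allow·J/r = 3.54×10^7 × 2.015×10^-3 / 0.194 = 367700 N·m.
ω = 1.10 rad/s, so P_max = T_max·ω = 4.045×10^5 W.

542 hp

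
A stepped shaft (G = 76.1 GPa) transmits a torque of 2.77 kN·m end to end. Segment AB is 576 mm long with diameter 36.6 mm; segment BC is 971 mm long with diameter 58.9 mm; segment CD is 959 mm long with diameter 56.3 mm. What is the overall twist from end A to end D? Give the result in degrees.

10.6°

J_AB = π(0.0366)⁴/32 = 1.76×10^-7 m⁴; J_BC = π(0.0589)⁴/32 = 1.18×10^-6 m⁴; J_CD = π(0.0563)⁴/32 = 9.86×10^-7 m⁴.
θ = (T/G)·Σ L_i/J_i = (2770/76.1×10⁹)·(0.576/1.76×10^-7 + 0.971/1.18×10^-6 + 0.959/9.86×10^-7) = 0.1843 rad.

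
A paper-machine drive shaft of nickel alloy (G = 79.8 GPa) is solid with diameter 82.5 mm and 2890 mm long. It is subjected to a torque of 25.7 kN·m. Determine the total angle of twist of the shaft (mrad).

205 mrad

J = πd⁴/32 = π(0.0825)⁴/32 = 4.548×10^-6 m⁴.
θ = T·L/(G·J) = 25700 × 2.89 / (79.8×10⁹ × 4.548×10^-6) = 0.2047 rad.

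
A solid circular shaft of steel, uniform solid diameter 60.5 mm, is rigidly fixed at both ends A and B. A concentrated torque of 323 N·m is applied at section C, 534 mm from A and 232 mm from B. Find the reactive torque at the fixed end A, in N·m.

97.8 N·m

With uniform GJ and both ends fixed, compatibility θ_AC = θ_CB gives T_A·a = T_B·b, together with T_A + T_B = T₀.
T_A = T₀·b/(a+b) = 323.0·232/766.0 = 97.83 N·m; T_B = 225.2 N·m.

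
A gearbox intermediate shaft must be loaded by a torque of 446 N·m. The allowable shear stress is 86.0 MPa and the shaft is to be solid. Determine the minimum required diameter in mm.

For a solid shaft τ_max = 16T/(πd³), so d = (16T/(π τ_allow))^(1/3) = (16·446.0/(π·8.60×10^7))^(1/3) = 0.02978 m.

29.8 mm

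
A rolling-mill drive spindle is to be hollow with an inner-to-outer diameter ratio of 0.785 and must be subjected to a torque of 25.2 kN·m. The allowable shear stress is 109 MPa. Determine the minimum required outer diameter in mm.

For a hollow shaft with d_i/d_o = 0.785: τ_max = 16T/(π d_o³ (1−k⁴)), so d_o = [16T/(π τ_allow (1−k⁴))]^(1/3) = [16·25200/(π·1.09×10^8·0.6203)]^(1/3) = 0.1238 m.

124 mm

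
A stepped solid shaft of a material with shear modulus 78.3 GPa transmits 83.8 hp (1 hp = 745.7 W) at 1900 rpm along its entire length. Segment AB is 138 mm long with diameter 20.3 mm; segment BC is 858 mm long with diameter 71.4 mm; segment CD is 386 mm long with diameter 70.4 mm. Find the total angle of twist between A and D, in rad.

ω = 2π·1900/60 = 199.0 rad/s, so T = P/ω = 83.8×745.7 / 199.0 = 314.1 N·m.
J_AB = π(0.0203)⁴/32 = 1.67×10^-8 m⁴; J_BC = π(0.0714)⁴/32 = 2.55×10^-6 m⁴; J_CD = π(0.0704)⁴/32 = 2.41×10^-6 m⁴.
θ = (T/G)·Σ L_i/J_i = (314.1/78.3×10⁹)·(0.138/1.67×10^-8 + 0.858/2.55×10^-6 + 0.386/2.41×10^-6) = 0.03519 rad.

0.0352 rad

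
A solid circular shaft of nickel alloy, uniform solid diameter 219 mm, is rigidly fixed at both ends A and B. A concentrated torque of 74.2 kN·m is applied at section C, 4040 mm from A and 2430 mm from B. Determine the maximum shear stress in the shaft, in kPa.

22500 kPa

With uniform GJ and both ends fixed, compatibility θ_AC = θ_CB gives T_A·a = T_B·b, together with T_A + T_B = T₀.
T_A = T₀·b/(a+b) = 74200·2430/6470 = 27870 N·m; T_B = 46330 N·m.
τ in each portion: τ_AC = 1.35×10^7 Pa, τ_CB = 2.25×10^7 Pa; maximum is in CB.
τ_max = T_CB·r/J = 46330·0.110/2.26×10^-4 = 2.247×10^7 Pa.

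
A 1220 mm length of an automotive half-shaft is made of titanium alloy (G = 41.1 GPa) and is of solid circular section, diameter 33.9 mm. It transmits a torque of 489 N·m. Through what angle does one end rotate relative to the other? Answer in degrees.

J = πd⁴/32 = π(0.0339)⁴/32 = 1.297×10^-7 m⁴.
θ = T·L/(G·J) = 489.0 × 1.22 / (41.1×10⁹ × 1.297×10^-7) = 0.1120 rad.

6.41°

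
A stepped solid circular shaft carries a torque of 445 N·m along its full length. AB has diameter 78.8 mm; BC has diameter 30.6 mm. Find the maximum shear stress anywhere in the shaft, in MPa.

Under the same torque, τ_max = 16T/(πd³) is largest where d is smallest — segment BC (d = 30.6 mm).
τ_max = 16·445.0/(π·(0.0306)³) = 7.910×10^7 Pa.

79.1 MPa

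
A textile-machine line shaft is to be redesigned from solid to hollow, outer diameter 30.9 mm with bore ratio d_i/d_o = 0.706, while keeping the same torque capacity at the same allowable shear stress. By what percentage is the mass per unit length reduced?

39.3 %

Equal τ_max and T ⇒ the solid shaft needs d_s³ = d_o³(1−k⁴), so d_s = 30.9·(1−0.706⁴)^(1/3) = 28.09 mm.
Area ratio A_h/A_s = d_o²(1−k²)/d_s² = (1−k²)/(1−k⁴)^(2/3) = 0.6068.
Mass saving = 1 − 0.6068 = 39.3 %.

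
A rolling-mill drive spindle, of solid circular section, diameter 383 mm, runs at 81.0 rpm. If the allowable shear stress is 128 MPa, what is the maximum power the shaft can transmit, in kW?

J = πd⁴/32 = π(0.383)⁴/32 = 2.112×10^-3 m⁴.
T_max = τ_allow·J/r = 1.28×10^8 × 2.112×10^-3 / 0.192 = 1.412e6 N·m.
ω = 2π·81.0/60 = 8.482 rad/s, so P_max = T_max·ω = 1.198×10^7 W.

12000 kW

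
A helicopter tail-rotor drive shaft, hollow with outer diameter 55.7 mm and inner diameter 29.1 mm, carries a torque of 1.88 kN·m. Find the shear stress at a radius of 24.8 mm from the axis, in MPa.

J = π(d_o⁴ − d_i⁴)/32 = π(0.0557⁴ − 0.0291⁴)/32 = 8.746×10^-7 m⁴.
Shear stress varies linearly with radius: τ = T·r/J = 1880 × 0.0248 / 8.746×10^-7 = 5.331×10^7 Pa.

53.3 MPa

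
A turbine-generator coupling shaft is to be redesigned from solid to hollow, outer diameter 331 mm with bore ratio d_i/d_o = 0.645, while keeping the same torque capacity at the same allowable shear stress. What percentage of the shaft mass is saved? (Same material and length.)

33.7 %

Equal τ_max and T ⇒ the solid shaft needs d_s³ = d_o³(1−k⁴), so d_s = 331·(1−0.645⁴)^(1/3) = 310.7 mm.
Area ratio A_h/A_s = d_o²(1−k²)/d_s² = (1−k²)/(1−k⁴)^(2/3) = 0.6629.
Mass saving = 1 − 0.6629 = 33.7 %.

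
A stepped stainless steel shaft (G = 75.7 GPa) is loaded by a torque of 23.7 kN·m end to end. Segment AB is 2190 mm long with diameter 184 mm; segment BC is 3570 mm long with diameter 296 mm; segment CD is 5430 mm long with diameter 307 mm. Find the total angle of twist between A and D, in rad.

J_AB = π(0.184)⁴/32 = 1.13×10^-4 m⁴; J_BC = π(0.296)⁴/32 = 7.54×10^-4 m⁴; J_CD = π(0.307)⁴/32 = 8.72×10^-4 m⁴.
θ = (T/G)·Σ L_i/J_i = (23700/75.7×10⁹)·(2.19/1.13×10^-4 + 3.57/7.54×10^-4 + 5.43/8.72×10^-4) = 9.525×10^-3 rad.

0.00953 rad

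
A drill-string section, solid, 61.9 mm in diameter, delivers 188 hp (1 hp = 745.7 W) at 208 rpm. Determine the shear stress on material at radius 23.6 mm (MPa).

105 MPa

ω = 2π·208/60 = 21.78 rad/s, so T = P/ω = 188×745.7 / 21.78 = 6436 N·m.
J = πd⁴/32 = π(0.0619)⁴/32 = 1.441×10^-6 m⁴.
Shear stress varies linearly with radius: τ = T·r/J = 6436 × 0.0236 / 1.441×10^-6 = 1.054×10^8 Pa.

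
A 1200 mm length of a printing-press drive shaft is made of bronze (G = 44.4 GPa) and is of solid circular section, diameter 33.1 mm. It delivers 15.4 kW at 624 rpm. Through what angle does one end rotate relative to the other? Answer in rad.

ω = 2π·624/60 = 65.35 rad/s, so T = P/ω = 15.4×10³ / 65.35 = 235.7 N·m.
J = πd⁴/32 = π(0.0331)⁴/32 = 1.178×10^-7 m⁴.
θ = T·L/(G·J) = 235.7 × 1.20 / (44.4×10⁹ × 1.178×10^-7) = 0.05405 rad.

0.0540 rad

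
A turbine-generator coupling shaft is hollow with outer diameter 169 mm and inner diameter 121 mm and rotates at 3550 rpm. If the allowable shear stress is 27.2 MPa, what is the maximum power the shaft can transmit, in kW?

7060 kW

J = π(d_o⁴ − d_i⁴)/32 = π(0.169⁴ − 0.121⁴)/32 = 5.904×10^-5 m⁴.
T_max = τ_allow·J/r = 2.72×10^7 × 5.904×10^-5 / 0.0845 = 19000 N·m.
ω = 2π·3550/60 = 371.8 rad/s, so P_max = T_max·ω = 7.065×10^6 W.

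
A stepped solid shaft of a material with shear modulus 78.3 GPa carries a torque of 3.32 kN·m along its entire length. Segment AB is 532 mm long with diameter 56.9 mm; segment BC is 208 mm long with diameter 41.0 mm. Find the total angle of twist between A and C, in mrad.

53.7 mrad

J_AB = π(0.0569)⁴/32 = 1.03×10^-6 m⁴; J_BC = π(0.0410)⁴/32 = 2.77×10^-7 m⁴.
θ = (T/G)·Σ L_i/J_i = (3320/78.3×10⁹)·(0.532/1.03×10^-6 + 0.208/2.77×10^-7) = 0.05371 rad.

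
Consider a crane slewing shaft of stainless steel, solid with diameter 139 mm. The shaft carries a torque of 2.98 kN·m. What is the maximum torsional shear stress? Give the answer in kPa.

5650 kPa

J = πd⁴/32 = π(0.139)⁴/32 = 3.665×10^-5 m⁴.
τ_max = T·r/J = 2980 × 0.0695 / 3.665×10^-5 = 5.651×10^6 Pa.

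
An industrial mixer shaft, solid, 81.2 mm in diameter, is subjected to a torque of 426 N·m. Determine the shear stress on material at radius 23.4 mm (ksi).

0.339 ksi

J = πd⁴/32 = π(0.0812)⁴/32 = 4.268×10^-6 m⁴.
Shear stress varies linearly with radius: τ = T·r/J = 426.0 × 0.0234 / 4.268×10^-6 = 2.336×10^6 Pa.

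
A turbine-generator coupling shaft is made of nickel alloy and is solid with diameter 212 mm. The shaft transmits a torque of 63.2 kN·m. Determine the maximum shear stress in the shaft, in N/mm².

J = πd⁴/32 = π(0.212)⁴/32 = 1.983×10^-4 m⁴.
τ_max = T·r/J = 63200 × 0.106 / 1.983×10^-4 = 3.378×10^7 Pa.

33.8 N/mm²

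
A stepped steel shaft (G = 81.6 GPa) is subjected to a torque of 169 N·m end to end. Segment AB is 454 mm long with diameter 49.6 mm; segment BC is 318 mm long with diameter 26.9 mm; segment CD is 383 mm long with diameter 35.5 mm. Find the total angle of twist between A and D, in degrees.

J_AB = π(0.0496)⁴/32 = 5.94×10^-7 m⁴; J_BC = π(0.0269)⁴/32 = 5.14×10^-8 m⁴; J_CD = π(0.0355)⁴/32 = 1.56×10^-7 m⁴.
θ = (T/G)·Σ L_i/J_i = (169.0/81.6×10⁹)·(0.454/5.94×10^-7 + 0.318/5.14×10^-8 + 0.383/1.56×10^-7) = 0.01948 rad.

1.12°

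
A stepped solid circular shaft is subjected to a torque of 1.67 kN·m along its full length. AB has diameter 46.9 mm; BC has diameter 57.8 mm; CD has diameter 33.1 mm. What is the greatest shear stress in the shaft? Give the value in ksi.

Under the same torque, τ_max = 16T/(πd³) is largest where d is smallest — segment CD (d = 33.1 mm).
τ_max = 16·1670/(π·(0.0331)³) = 2.345×10^8 Pa.

34.0 ksi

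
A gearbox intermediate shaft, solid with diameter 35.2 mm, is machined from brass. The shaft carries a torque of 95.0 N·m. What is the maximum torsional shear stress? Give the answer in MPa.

11.1 MPa

J = πd⁴/32 = π(0.0352)⁴/32 = 1.507×10^-7 m⁴.
τ_max = T·r/J = 95.00 × 0.0176 / 1.507×10^-7 = 1.109×10^7 Pa.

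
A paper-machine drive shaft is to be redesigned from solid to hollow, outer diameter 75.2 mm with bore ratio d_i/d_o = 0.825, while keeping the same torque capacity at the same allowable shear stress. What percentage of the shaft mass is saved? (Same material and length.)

51.6 %

Equal τ_max and T ⇒ the solid shaft needs d_s³ = d_o³(1−k⁴), so d_s = 75.2·(1−0.825⁴)^(1/3) = 61.11 mm.
Area ratio A_h/A_s = d_o²(1−k²)/d_s² = (1−k²)/(1−k⁴)^(2/3) = 0.4836.
Mass saving = 1 − 0.4836 = 51.6 %.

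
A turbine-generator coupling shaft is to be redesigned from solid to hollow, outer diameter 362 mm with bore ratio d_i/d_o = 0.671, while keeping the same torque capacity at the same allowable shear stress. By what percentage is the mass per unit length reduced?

Equal τ_max and T ⇒ the solid shaft needs d_s³ = d_o³(1−k⁴), so d_s = 362·(1−0.671⁴)^(1/3) = 335.7 mm.
Area ratio A_h/A_s = d_o²(1−k²)/d_s² = (1−k²)/(1−k⁴)^(2/3) = 0.6394.
Mass saving = 1 − 0.6394 = 36.1 %.

36.1 %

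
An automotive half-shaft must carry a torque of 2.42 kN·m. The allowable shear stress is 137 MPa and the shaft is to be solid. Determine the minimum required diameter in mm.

44.8 mm

For a solid shaft τ_max = 16T/(πd³), so d = (16T/(π τ_allow))^(1/3) = (16·2420/(π·1.37×10^8))^(1/3) = 0.04481 m.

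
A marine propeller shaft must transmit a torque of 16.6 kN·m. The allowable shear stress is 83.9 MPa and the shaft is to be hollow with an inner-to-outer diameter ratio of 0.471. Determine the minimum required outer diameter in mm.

For a hollow shaft with d_i/d_o = 0.471: τ_max = 16T/(π d_o³ (1−k⁴)), so d_o = [16T/(π τ_allow (1−k⁴))]^(1/3) = [16·16600/(π·8.39×10^7·0.9508)]^(1/3) = 0.1020 m.

102 mm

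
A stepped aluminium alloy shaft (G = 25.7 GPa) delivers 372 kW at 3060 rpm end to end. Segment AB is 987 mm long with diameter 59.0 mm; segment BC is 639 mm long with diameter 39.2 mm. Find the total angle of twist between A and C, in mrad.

162 mrad

ω = 2π·3060/60 = 320.4 rad/s, so T = P/ω = 372×10³ / 320.4 = 1161 N·m.
J_AB = π(0.0590)⁴/32 = 1.19×10^-6 m⁴; J_BC = π(0.0392)⁴/32 = 2.32×10^-7 m⁴.
θ = (T/G)·Σ L_i/J_i = (1161/25.7×10⁹)·(0.987/1.19×10^-6 + 0.639/2.32×10^-7) = 0.1620 rad.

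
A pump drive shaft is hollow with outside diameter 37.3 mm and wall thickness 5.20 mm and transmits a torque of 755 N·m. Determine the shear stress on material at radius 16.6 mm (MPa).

90.4 MPa

J = π(d_o⁴ − d_i⁴)/32 = π(0.0373⁴ − 0.0269⁴)/32 = 1.386×10^-7 m⁴.
Shear stress varies linearly with radius: τ = T·r/J = 755.0 × 0.0166 / 1.386×10^-7 = 9.041×10^7 Pa.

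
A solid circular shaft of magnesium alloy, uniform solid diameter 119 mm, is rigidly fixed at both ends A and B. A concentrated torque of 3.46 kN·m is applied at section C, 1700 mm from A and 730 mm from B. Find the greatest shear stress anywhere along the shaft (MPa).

7.32 MPa

With uniform GJ and both ends fixed, compatibility θ_AC = θ_CB gives T_A·a = T_B·b, together with T_A + T_B = T₀.
T_A = T₀·b/(a+b) = 3460·730/2430 = 1039 N·m; T_B = 2421 N·m.
τ in each portion: τ_AC = 3.14×10^6 Pa, τ_CB = 7.32×10^6 Pa; maximum is in CB.
τ_max = T_CB·r/J = 2421·0.0595/1.97×10^-5 = 7.316×10^6 Pa.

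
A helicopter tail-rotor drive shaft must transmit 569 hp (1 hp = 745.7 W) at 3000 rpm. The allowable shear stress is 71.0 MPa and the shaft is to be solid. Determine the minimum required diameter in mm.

45.9 mm

ω = 2π·3000/60 = 314.2 rad/s, so T = P/ω = 569×745.7 / 314.2 = 1351 N·m.
For a solid shaft τ_max = 16T/(πd³), so d = (16T/(π τ_allow))^(1/3) = (16·1351/(π·7.10×10^7))^(1/3) = 0.04593 m.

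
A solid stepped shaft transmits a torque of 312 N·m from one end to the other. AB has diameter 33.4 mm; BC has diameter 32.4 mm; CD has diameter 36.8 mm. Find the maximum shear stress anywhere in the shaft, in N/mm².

Under the same torque, τ_max = 16T/(πd³) is largest where d is smallest — segment BC (d = 32.4 mm).
τ_max = 16·312.0/(π·(0.0324)³) = 4.672×10^7 Pa.

46.7 N/mm²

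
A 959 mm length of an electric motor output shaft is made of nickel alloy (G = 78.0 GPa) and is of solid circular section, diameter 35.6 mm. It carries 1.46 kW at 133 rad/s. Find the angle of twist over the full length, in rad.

ω = 133 rad/s, so T = P/ω = 1.46×10³ / 133.0 = 10.98 N·m.
J = πd⁴/32 = π(0.0356)⁴/32 = 1.577×10^-7 m⁴.
θ = T·L/(G·J) = 10.98 × 0.959 / (78.0×10⁹ × 1.577×10^-7) = 8.559×10^-4 rad.

8.56e-4 rad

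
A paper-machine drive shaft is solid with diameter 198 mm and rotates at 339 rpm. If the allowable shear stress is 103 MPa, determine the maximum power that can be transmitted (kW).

5570 kW

J = πd⁴/32 = π(0.198)⁴/32 = 1.509×10^-4 m⁴.
T_max = τ_allow·J/r = 1.03×10^8 × 1.509×10^-4 / 0.0990 = 157000 N·m.
ω = 2π·339/60 = 35.50 rad/s, so P_max = T_max·ω = 5.573×10^6 W.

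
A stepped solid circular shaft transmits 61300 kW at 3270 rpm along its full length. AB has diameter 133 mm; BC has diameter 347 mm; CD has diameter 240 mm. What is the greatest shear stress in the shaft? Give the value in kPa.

ω = 2π·3270/60 = 342.4 rad/s, so T = P/ω = 61300×10³ / 342.4 = 179000 N·m.
Under the same torque, τ_max = 16T/(πd³) is largest where d is smallest — segment AB (d = 133 mm).
τ_max = 16·179000/(π·(0.133)³) = 3.875×10^8 Pa.

388000 kPa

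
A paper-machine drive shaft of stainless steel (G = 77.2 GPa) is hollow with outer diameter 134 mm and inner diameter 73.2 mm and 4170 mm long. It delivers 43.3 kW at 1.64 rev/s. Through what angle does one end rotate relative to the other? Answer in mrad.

ω = 2π·1.64 = 10.30 rad/s, so T = P/ω = 43.3×10³ / 10.30 = 4202 N·m.
J = π(d_o⁴ − d_i⁴)/32 = π(0.134⁴ − 0.0732⁴)/32 = 2.883×10^-5 m⁴.
θ = T·L/(G·J) = 4202 × 4.17 / (77.2×10⁹ × 2.883×10^-5) = 7.872×10^-3 rad.

7.87 mrad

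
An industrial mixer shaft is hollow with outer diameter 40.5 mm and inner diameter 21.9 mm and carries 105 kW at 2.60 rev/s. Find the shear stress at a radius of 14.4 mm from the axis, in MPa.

ω = 2π·2.60 = 16.34 rad/s, so T = P/ω = 105×10³ / 16.34 = 6427 N·m.
J = π(d_o⁴ − d_i⁴)/32 = π(0.0405⁴ − 0.0219⁴)/32 = 2.415×10^-7 m⁴.
Shear stress varies linearly with radius: τ = T·r/J = 6427 × 0.0144 / 2.415×10^-7 = 3.832×10^8 Pa.

383 MPa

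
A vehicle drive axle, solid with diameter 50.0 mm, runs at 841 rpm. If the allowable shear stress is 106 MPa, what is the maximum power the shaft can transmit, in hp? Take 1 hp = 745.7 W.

J = πd⁴/32 = π(0.0500)⁴/32 = 6.136×10^-7 m⁴.
T_max = τ_allow·J/r = 1.06×10^8 × 6.136×10^-7 / 0.0250 = 2602 N·m.
ω = 2π·841/60 = 88.07 rad/s, so P_max = T_max·ω = 2.291×10^5 W.

307 hp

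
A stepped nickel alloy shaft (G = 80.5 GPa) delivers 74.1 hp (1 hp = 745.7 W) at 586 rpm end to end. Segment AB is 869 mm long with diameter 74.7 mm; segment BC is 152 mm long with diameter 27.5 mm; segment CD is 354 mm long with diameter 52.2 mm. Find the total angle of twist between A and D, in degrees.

ω = 2π·586/60 = 61.37 rad/s, so T = P/ω = 74.1×745.7 / 61.37 = 900.4 N·m.
J_AB = π(0.0747)⁴/32 = 3.06×10^-6 m⁴; J_BC = π(0.0275)⁴/32 = 5.61×10^-8 m⁴; J_CD = π(0.0522)⁴/32 = 7.29×10^-7 m⁴.
θ = (T/G)·Σ L_i/J_i = (900.4/80.5×10⁹)·(0.869/3.06×10^-6 + 0.152/5.61×10^-8 + 0.354/7.29×10^-7) = 0.03889 rad.

2.23°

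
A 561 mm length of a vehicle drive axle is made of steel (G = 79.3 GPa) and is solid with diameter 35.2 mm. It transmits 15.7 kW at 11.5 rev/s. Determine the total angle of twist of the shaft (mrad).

ω = 2π·11.5 = 72.26 rad/s, so T = P/ω = 15.7×10³ / 72.26 = 217.3 N·m.
J = πd⁴/32 = π(0.0352)⁴/32 = 1.507×10^-7 m⁴.
θ = T·L/(G·J) = 217.3 × 0.561 / (79.3×10⁹ × 1.507×10^-7) = 0.01020 rad.

10.2 mrad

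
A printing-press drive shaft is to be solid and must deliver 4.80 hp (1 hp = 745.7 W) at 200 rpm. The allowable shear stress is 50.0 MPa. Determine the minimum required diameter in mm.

ω = 2π·200/60 = 20.94 rad/s, so T = P/ω = 4.80×745.7 / 20.94 = 170.9 N·m.
For a solid shaft τ_max = 16T/(πd³), so d = (16T/(π τ_allow))^(1/3) = (16·170.9/(π·5.00×10^7))^(1/3) = 0.02592 m.

25.9 mm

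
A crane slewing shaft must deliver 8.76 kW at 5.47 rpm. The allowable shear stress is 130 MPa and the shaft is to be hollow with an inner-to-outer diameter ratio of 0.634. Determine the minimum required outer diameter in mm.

ω = 2π·5.47/60 = 0.5728 rad/s, so T = P/ω = 8.76×10³ / 0.5728 = 15290 N·m.
For a hollow shaft with d_i/d_o = 0.634: τ_max = 16T/(π d_o³ (1−k⁴)), so d_o = [16T/(π τ_allow (1−k⁴))]^(1/3) = [16·15290/(π·1.30×10^8·0.8384)]^(1/3) = 0.08940 m.

89.4 mm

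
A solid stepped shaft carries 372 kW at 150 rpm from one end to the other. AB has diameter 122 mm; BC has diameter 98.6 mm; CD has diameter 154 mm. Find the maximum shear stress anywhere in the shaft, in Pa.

1.26e8 Pa

ω = 2π·150/60 = 15.71 rad/s, so T = P/ω = 372×10³ / 15.71 = 23680 N·m.
Under the same torque, τ_max = 16T/(πd³) is largest where d is smallest — segment BC (d = 98.6 mm).
τ_max = 16·23680/(π·(0.0986)³) = 1.258×10^8 Pa.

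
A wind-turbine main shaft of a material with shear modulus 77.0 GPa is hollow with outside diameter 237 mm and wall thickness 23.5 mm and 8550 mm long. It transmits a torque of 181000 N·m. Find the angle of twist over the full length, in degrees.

6.33°

J = π(d_o⁴ − d_i⁴)/32 = π(0.237⁴ − 0.190⁴)/32 = 1.818×10^-4 m⁴.
θ = T·L/(G·J) = 181000 × 8.55 / (77.0×10⁹ × 1.818×10^-4) = 0.1106 rad.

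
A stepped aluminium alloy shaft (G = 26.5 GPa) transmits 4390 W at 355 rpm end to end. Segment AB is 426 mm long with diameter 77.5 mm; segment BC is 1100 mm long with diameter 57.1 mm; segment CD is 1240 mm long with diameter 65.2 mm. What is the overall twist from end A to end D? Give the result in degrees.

0.478°

ω = 2π·355/60 = 37.18 rad/s, so T = P/ω = 4390 / 37.18 = 118.1 N·m.
J_AB = π(0.0775)⁴/32 = 3.54×10^-6 m⁴; J_BC = π(0.0571)⁴/32 = 1.04×10^-6 m⁴; J_CD = π(0.0652)⁴/32 = 1.77×10^-6 m⁴.
θ = (T/G)·Σ L_i/J_i = (118.1/26.5×10⁹)·(0.426/3.54×10^-6 + 1.10/1.04×10^-6 + 1.24/1.77×10^-6) = 8.347×10^-3 rad.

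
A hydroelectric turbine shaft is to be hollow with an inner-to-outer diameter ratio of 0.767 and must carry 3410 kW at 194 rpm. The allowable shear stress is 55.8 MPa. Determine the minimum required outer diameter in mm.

ω = 2π·194/60 = 20.32 rad/s, so T = P/ω = 3410×10³ / 20.32 = 167900 N·m.
For a hollow shaft with d_i/d_o = 0.767: τ_max = 16T/(π d_o³ (1−k⁴)), so d_o = [16T/(π τ_allow (1−k⁴))]^(1/3) = [16·167900/(π·5.58×10^7·0.6539)]^(1/3) = 0.2861 m.

286 mm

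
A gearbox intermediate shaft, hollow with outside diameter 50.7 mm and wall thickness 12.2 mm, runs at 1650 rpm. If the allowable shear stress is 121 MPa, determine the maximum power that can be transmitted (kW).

496 kW

J = π(d_o⁴ − d_i⁴)/32 = π(0.0507⁴ − 0.0263⁴)/32 = 6.017×10^-7 m⁴.
T_max = τ_allow·J/r = 1.21×10^8 × 6.017×10^-7 / 0.0254 = 2872 N·m.
ω = 2π·1650/60 = 172.8 rad/s, so P_max = T_max·ω = 4.963×10^5 W.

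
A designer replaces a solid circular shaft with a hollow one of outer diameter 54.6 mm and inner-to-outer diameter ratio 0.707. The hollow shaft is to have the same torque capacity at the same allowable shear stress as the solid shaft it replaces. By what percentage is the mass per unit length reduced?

39.4 %

Equal τ_max and T ⇒ the solid shaft needs d_s³ = d_o³(1−k⁴), so d_s = 54.6·(1−0.707⁴)^(1/3) = 49.61 mm.
Area ratio A_h/A_s = d_o²(1−k²)/d_s² = (1−k²)/(1−k⁴)^(2/3) = 0.6058.
Mass saving = 1 − 0.6058 = 39.4 %.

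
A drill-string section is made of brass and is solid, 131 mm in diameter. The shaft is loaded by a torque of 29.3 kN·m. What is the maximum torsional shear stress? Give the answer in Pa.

J = πd⁴/32 = π(0.131)⁴/32 = 2.891×10^-5 m⁴.
τ_max = T·r/J = 29300 × 0.0655 / 2.891×10^-5 = 6.638×10^7 Pa.

6.64e7 Pa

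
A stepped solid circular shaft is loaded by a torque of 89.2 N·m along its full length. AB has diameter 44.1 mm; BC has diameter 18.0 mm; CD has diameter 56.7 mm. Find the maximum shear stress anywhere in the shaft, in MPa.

Under the same torque, τ_max = 16T/(πd³) is largest where d is smallest — segment BC (d = 18.0 mm).
τ_max = 16·89.20/(π·(0.0180)³) = 7.790×10^7 Pa.

77.9 MPa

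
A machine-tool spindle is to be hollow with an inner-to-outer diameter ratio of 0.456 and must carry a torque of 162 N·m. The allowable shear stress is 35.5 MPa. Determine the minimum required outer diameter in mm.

29.0 mm

For a hollow shaft with d_i/d_o = 0.456: τ_max = 16T/(π d_o³ (1−k⁴)), so d_o = [16T/(π τ_allow (1−k⁴))]^(1/3) = [16·162.0/(π·3.55×10^7·0.9568)]^(1/3) = 0.02896 m.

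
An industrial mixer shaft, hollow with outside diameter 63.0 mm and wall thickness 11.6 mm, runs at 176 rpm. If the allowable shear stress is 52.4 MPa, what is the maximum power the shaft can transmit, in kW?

J = π(d_o⁴ − d_i⁴)/32 = π(0.0630⁴ − 0.0398⁴)/32 = 1.300×10^-6 m⁴.
T_max = τ_allow·J/r = 5.24×10^7 × 1.300×10^-6 / 0.0315 = 2163 N·m.
ω = 2π·176/60 = 18.43 rad/s, so P_max = T_max·ω = 3.986×10^4 W.

39.9 kW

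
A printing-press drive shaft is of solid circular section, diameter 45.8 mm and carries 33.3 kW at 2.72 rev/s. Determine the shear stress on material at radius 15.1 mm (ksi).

9.88 ksi

ω = 2π·2.72 = 17.09 rad/s, so T = P/ω = 33.3×10³ / 17.09 = 1948 N·m.
J = πd⁴/32 = π(0.0458)⁴/32 = 4.320×10^-7 m⁴.
Shear stress varies linearly with radius: τ = T·r/J = 1948 × 0.0151 / 4.320×10^-7 = 6.811×10^7 Pa.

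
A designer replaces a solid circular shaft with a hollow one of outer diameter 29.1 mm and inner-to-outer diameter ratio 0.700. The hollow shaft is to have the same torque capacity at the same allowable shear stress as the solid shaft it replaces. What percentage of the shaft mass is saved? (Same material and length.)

38.8 %

Equal τ_max and T ⇒ the solid shaft needs d_s³ = d_o³(1−k⁴), so d_s = 29.1·(1−0.700⁴)^(1/3) = 26.55 mm.
Area ratio A_h/A_s = d_o²(1−k²)/d_s² = (1−k²)/(1−k⁴)^(2/3) = 0.6124.
Mass saving = 1 − 0.6124 = 38.8 %.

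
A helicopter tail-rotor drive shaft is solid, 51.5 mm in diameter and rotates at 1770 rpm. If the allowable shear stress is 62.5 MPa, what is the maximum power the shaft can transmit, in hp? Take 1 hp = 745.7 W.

417 hp

J = πd⁴/32 = π(0.0515)⁴/32 = 6.906×10^-7 m⁴.
T_max = τ_allow·J/r = 6.25×10^7 × 6.906×10^-7 / 0.0257 = 1676 N·m.
ω = 2π·1770/60 = 185.4 rad/s, so P_max = T_max·ω = 3.107×10^5 W.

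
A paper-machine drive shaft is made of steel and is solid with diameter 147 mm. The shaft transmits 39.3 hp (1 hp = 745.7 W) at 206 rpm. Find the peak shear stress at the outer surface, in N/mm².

2.18 N/mm²

ω = 2π·206/60 = 21.57 rad/s, so T = P/ω = 39.3×745.7 / 21.57 = 1359 N·m.
J = πd⁴/32 = π(0.147)⁴/32 = 4.584×10^-5 m⁴.
τ_max = T·r/J = 1359 × 0.0735 / 4.584×10^-5 = 2.178×10^6 Pa.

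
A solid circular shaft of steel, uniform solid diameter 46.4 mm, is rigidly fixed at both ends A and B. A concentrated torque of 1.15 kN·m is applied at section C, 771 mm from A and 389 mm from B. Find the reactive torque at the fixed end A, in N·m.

With uniform GJ and both ends fixed, compatibility θ_AC = θ_CB gives T_A·a = T_B·b, together with T_A + T_B = T₀.
T_A = T₀·b/(a+b) = 1150·389/1160 = 385.6 N·m; T_B = 764.4 N·m.

386 N·m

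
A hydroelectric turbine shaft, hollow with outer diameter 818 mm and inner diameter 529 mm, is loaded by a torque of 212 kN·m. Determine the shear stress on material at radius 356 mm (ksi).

J = π(d_o⁴ − d_i⁴)/32 = π(0.818⁴ − 0.529⁴)/32 = 0.03627 m⁴.
Shear stress varies linearly with radius: τ = T·r/J = 212000 × 0.356 / 0.03627 = 2.081×10^6 Pa.

0.302 ksi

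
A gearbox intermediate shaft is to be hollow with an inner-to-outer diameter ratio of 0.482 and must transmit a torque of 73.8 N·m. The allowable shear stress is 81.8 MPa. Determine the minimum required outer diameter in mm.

For a hollow shaft with d_i/d_o = 0.482: τ_max = 16T/(π d_o³ (1−k⁴)), so d_o = [16T/(π τ_allow (1−k⁴))]^(1/3) = [16·73.80/(π·8.18×10^7·0.9460)]^(1/3) = 0.01694 m.

16.9 mm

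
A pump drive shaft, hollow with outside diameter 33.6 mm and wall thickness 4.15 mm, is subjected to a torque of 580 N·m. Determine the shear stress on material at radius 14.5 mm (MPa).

99.1 MPa

J = π(d_o⁴ − d_i⁴)/32 = π(0.0336⁴ − 0.0253⁴)/32 = 8.491×10^-8 m⁴.
Shear stress varies linearly with radius: τ = T·r/J = 580.0 × 0.0145 / 8.491×10^-8 = 9.905×10^7 Pa.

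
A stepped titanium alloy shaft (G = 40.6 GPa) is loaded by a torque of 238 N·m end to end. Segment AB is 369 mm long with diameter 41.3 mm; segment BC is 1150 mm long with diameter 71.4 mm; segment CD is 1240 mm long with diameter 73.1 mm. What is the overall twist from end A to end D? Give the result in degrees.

J_AB = π(0.0413)⁴/32 = 2.86×10^-7 m⁴; J_BC = π(0.0714)⁴/32 = 2.55×10^-6 m⁴; J_CD = π(0.0731)⁴/32 = 2.80×10^-6 m⁴.
θ = (T/G)·Σ L_i/J_i = (238.0/40.6×10⁹)·(0.369/2.86×10^-7 + 1.15/2.55×10^-6 + 1.24/2.80×10^-6) = 0.01281 rad.

0.734°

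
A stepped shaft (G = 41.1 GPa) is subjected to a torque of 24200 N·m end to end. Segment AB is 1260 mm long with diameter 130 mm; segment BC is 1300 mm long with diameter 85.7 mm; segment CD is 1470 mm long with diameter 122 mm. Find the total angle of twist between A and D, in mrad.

J_AB = π(0.130)⁴/32 = 2.80×10^-5 m⁴; J_BC = π(0.0857)⁴/32 = 5.30×10^-6 m⁴; J_CD = π(0.122)⁴/32 = 2.17×10^-5 m⁴.
θ = (T/G)·Σ L_i/J_i = (24200/41.1×10⁹)·(1.26/2.80×10^-5 + 1.30/5.30×10^-6 + 1.47/2.17×10^-5) = 0.2108 rad.

211 mrad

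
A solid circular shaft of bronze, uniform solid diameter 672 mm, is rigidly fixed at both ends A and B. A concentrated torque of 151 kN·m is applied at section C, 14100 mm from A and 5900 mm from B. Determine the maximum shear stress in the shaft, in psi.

With uniform GJ and both ends fixed, compatibility θ_AC = θ_CB gives T_A·a = T_B·b, together with T_A + T_B = T₀.
T_A = T₀·b/(a+b) = 151000·5900/20000 = 44550 N·m; T_B = 106500 N·m.
τ in each portion: τ_AC = 7.48×10^5 Pa, τ_CB = 1.79×10^6 Pa; maximum is in CB.
τ_max = T_CB·r/J = 106500·0.336/0.0200 = 1.787×10^6 Pa.

259 psi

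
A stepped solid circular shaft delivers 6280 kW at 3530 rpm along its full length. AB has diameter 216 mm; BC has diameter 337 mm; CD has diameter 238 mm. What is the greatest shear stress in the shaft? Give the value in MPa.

ω = 2π·3530/60 = 369.7 rad/s, so T = P/ω = 6280×10³ / 369.7 = 16990 N·m.
Under the same torque, τ_max = 16T/(πd³) is largest where d is smallest — segment AB (d = 216 mm).
τ_max = 16·16990/(π·(0.216)³) = 8.585×10^6 Pa.

8.59 MPa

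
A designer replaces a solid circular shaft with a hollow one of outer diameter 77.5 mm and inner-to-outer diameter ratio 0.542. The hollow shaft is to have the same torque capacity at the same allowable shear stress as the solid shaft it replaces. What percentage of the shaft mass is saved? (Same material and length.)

25.0 %

Equal τ_max and T ⇒ the solid shaft needs d_s³ = d_o³(1−k⁴), so d_s = 77.5·(1−0.542⁴)^(1/3) = 75.20 mm.
Area ratio A_h/A_s = d_o²(1−k²)/d_s² = (1−k²)/(1−k⁴)^(2/3) = 0.7500.
Mass saving = 1 − 0.7500 = 25.0 %.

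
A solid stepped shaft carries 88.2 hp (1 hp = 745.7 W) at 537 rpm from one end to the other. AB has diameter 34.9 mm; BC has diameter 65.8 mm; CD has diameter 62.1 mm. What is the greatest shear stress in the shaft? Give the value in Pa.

ω = 2π·537/60 = 56.23 rad/s, so T = P/ω = 88.2×745.7 / 56.23 = 1170 N·m.
Under the same torque, τ_max = 16T/(πd³) is largest where d is smallest — segment AB (d = 34.9 mm).
τ_max = 16·1170/(π·(0.0349)³) = 1.401×10^8 Pa.

1.40e8 Pa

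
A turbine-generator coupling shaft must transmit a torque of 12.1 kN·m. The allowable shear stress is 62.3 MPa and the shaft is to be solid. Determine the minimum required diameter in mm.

99.6 mm

For a solid shaft τ_max = 16T/(πd³), so d = (16T/(π τ_allow))^(1/3) = (16·12100/(π·6.23×10^7))^(1/3) = 0.09964 m.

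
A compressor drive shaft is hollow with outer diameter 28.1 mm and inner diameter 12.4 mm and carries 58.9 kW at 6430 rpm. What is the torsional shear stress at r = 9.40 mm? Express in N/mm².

14.0 N/mm²

ω = 2π·6430/60 = 673.3 rad/s, so T = P/ω = 58.9×10³ / 673.3 = 87.47 N·m.
J = π(d_o⁴ − d_i⁴)/32 = π(0.0281⁴ − 0.0124⁴)/32 = 5.889×10^-8 m⁴.
Shear stress varies linearly with radius: τ = T·r/J = 87.47 × 0.00940 / 5.889×10^-8 = 1.396×10^7 Pa.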